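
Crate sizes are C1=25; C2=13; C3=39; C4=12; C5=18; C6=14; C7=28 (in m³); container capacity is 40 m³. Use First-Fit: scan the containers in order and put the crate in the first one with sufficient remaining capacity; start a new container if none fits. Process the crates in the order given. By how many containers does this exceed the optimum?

First-Fit: [25,13] [39] [12,18] [14] [28] → 5 containers.
Total size 149 m³; any packing needs at least ⌈149/40⌉ = 4 containers.
An optimal packing achieves that bound: [39] [28,12] [25,14] [18,13] → 4 containers.
Excess: 5 − 4 = 1.

1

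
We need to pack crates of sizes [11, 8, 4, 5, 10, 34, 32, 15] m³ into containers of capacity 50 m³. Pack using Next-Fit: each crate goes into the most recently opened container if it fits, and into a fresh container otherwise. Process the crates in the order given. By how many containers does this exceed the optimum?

Next-Fit: [11,8,4,5,10] [34] [32,15] → 3 containers.
Total size 119 m³; any packing needs at least ⌈119/50⌉ = 3 containers.
So 3 is already optimal.

0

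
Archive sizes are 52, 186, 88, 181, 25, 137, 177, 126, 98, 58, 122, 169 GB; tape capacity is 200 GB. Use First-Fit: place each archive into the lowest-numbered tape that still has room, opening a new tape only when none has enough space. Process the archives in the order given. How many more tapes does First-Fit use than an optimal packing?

First-Fit: [52,88,25] [186] [181] [137,58] [177] [126] [98] [122] [169] → 9 tapes.
Total size 1419 GB; any packing needs at least ⌈1419/200⌉ = 8 tapes.
An optimal packing achieves that bound: [186] [181] [177] [169,25] [137,58] [126,52] [122] [98,88] → 8 tapes.
Excess: 9 − 8 = 1.

1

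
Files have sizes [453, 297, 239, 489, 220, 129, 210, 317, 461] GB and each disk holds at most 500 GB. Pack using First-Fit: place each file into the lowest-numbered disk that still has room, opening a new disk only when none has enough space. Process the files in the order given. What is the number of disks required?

7 disks

Put 453 GB in disk 1; 47 GB remain.
Put 297 GB in disk 2; 203 GB remain.
Put 239 GB in disk 3; 261 GB remain.
Put 489 GB in disk 4; 11 GB remain.
Put 220 GB in disk 3; 41 GB remain.
Put 129 GB in disk 2; 74 GB remain.
Put 210 GB in disk 5; 290 GB remain.
Put 317 GB in disk 6; 183 GB remain.
Put 461 GB in disk 7; 39 GB remain.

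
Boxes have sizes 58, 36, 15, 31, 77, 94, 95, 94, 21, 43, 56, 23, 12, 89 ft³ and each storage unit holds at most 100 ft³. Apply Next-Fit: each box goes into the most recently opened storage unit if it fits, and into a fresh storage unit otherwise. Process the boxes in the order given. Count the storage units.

9

58 ft³ → storage unit 1 (remaining 42 ft³)
36 ft³ → storage unit 1 (remaining 6 ft³)
15 ft³ → storage unit 2 (remaining 85 ft³)
31 ft³ → storage unit 2 (remaining 54 ft³)
77 ft³ → storage unit 3 (remaining 23 ft³)
94 ft³ → storage unit 4 (remaining 6 ft³)
95 ft³ → storage unit 5 (remaining 5 ft³)
94 ft³ → storage unit 6 (remaining 6 ft³)
21 ft³ → storage unit 7 (remaining 79 ft³)
43 ft³ → storage unit 7 (remaining 36 ft³)
56 ft³ → storage unit 8 (remaining 44 ft³)
23 ft³ → storage unit 8 (remaining 21 ft³)
12 ft³ → storage unit 8 (remaining 9 ft³)
89 ft³ → storage unit 9 (remaining 11 ft³)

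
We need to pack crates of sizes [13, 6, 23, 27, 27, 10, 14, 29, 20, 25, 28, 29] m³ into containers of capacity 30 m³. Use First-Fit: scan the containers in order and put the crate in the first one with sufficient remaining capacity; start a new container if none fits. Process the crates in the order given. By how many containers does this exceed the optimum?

First-Fit: [13,6,10] [23] [27] [27] [14] [29] [20] [25] [28] [29] → 10 containers.
Total size 251 m³; any packing needs at least ⌈251/30⌉ = 9 containers.
An optimal packing achieves that bound: [29] [29] [28] [27] [27] [25] [23,6] [20,10] [14,13] → 9 containers.
Excess: 10 − 9 = 1.

1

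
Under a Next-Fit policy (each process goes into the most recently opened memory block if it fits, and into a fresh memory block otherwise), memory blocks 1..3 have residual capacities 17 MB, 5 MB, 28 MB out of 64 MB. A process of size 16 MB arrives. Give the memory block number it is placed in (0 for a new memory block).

Next-Fit only looks at memory block 3, which has 28 MB free.
16 MB fits there.

3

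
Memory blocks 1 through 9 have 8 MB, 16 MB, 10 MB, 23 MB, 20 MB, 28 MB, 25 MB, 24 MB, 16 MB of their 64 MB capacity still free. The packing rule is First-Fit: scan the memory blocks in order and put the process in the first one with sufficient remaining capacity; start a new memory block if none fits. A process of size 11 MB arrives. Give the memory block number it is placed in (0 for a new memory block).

2

Memory blocks with room: memory block 2 (16 MB), memory block 4 (23 MB), memory block 5 (20 MB), memory block 6 (28 MB), memory block 7 (25 MB), memory block 8 (24 MB), memory block 9 (16 MB).
The first with room is memory block 2.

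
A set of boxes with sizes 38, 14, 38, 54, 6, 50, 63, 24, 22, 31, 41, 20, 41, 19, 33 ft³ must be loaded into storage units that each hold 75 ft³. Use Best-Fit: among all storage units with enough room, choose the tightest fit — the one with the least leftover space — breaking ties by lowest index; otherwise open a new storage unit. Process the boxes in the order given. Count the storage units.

storage unit 1: place 38 ft³, 37 ft³ left
storage unit 1: place 14 ft³, 23 ft³ left
storage unit 2: place 38 ft³, 37 ft³ left
storage unit 3: place 54 ft³, 21 ft³ left
storage unit 3: place 6 ft³, 15 ft³ left
storage unit 4: place 50 ft³, 25 ft³ left
storage unit 5: place 63 ft³, 12 ft³ left
storage unit 4: place 24 ft³, 1 ft³ left
storage unit 1: place 22 ft³, 1 ft³ left
storage unit 2: place 31 ft³, 6 ft³ left
storage unit 6: place 41 ft³, 34 ft³ left
storage unit 6: place 20 ft³, 14 ft³ left
storage unit 7: place 41 ft³, 34 ft³ left
storage unit 7: place 19 ft³, 15 ft³ left
storage unit 8: place 33 ft³, 42 ft³ left

8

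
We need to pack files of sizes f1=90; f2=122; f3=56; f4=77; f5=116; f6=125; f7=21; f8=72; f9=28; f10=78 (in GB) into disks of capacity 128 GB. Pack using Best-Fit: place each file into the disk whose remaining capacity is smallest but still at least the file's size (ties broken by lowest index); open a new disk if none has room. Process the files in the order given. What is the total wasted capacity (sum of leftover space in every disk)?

f1 (90 GB) → disk 1 (remaining 38 GB)
f2 (122 GB) → disk 2 (remaining 6 GB)
f3 (56 GB) → disk 3 (remaining 72 GB)
f4 (77 GB) → disk 4 (remaining 51 GB)
f5 (116 GB) → disk 5 (remaining 12 GB)
f6 (125 GB) → disk 6 (remaining 3 GB)
f7 (21 GB) → disk 1 (remaining 17 GB)
f8 (72 GB) → disk 3 (remaining 0 GB)
f9 (28 GB) → disk 4 (remaining 23 GB)
f10 (78 GB) → disk 7 (remaining 50 GB)
7 disks × 128 GB = 896 GB; used 785 GB; unused 111 GB.

111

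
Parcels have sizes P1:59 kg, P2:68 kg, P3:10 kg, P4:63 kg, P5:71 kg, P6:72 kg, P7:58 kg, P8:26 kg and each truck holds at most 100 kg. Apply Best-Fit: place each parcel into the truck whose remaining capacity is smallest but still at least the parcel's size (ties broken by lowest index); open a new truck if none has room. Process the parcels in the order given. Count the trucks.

6 trucks

P1 (59 kg) → truck 1 (remaining 41 kg)
P2 (68 kg) → truck 2 (remaining 32 kg)
P3 (10 kg) → truck 2 (remaining 22 kg)
P4 (63 kg) → truck 3 (remaining 37 kg)
P5 (71 kg) → truck 4 (remaining 29 kg)
P6 (72 kg) → truck 5 (remaining 28 kg)
P7 (58 kg) → truck 6 (remaining 42 kg)
P8 (26 kg) → truck 5 (remaining 2 kg)
Final trucks: [59] [68,10] [63] [71] [72,26] [58].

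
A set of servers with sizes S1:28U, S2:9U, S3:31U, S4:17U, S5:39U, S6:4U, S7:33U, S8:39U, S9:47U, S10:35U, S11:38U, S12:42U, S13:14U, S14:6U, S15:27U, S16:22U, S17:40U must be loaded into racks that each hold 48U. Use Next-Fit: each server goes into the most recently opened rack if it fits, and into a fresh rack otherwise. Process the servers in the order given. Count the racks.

rack 1: place S1 (28U), 20U left
rack 1: place S2 (9U), 11U left
rack 2: place S3 (31U), 17U left
rack 2: place S4 (17U), 0U left
rack 3: place S5 (39U), 9U left
rack 3: place S6 (4U), 5U left
rack 4: place S7 (33U), 15U left
rack 5: place S8 (39U), 9U left
rack 6: place S9 (47U), 1U left
rack 7: place S10 (35U), 13U left
rack 8: place S11 (38U), 10U left
rack 9: place S12 (42U), 6U left
rack 10: place S13 (14U), 34U left
rack 10: place S14 (6U), 28U left
rack 10: place S15 (27U), 1U left
rack 11: place S16 (22U), 26U left
rack 12: place S17 (40U), 8U left

12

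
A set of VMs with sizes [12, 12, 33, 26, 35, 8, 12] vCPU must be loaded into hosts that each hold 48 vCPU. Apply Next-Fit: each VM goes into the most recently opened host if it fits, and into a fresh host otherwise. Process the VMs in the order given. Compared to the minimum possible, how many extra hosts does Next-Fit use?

2

Next-Fit: [12,12] [33] [26] [35,8] [12] → 5 hosts.
Total size 138 vCPU; any packing needs at least ⌈138/48⌉ = 3 hosts.
An optimal packing achieves that bound: [35,12] [33,12] [26,12,8] → 3 hosts.
Excess: 5 − 3 = 2.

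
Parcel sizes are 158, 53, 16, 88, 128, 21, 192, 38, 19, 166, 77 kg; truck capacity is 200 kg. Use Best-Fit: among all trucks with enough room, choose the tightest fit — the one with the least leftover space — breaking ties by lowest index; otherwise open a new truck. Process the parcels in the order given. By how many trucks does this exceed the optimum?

Best-Fit: [158,16,21] [53,88,38,19] [128] [192] [166] [77] → 6 trucks.
Total size 956 kg; any packing needs at least ⌈956/200⌉ = 5 trucks.
An optimal packing achieves that bound: [192] [166,21] [158,38] [128,53,19] [88,77,16] → 5 trucks.
Excess: 6 − 5 = 1.

1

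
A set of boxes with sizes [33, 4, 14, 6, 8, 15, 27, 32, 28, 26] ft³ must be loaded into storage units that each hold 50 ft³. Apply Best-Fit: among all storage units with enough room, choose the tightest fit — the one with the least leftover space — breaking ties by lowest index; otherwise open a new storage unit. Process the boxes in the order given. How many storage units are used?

6 storage units

Put 33 ft³ in storage unit 1; 17 ft³ remain.
Put 4 ft³ in storage unit 1; 13 ft³ remain.
Put 14 ft³ in storage unit 2; 36 ft³ remain.
Put 6 ft³ in storage unit 1; 7 ft³ remain.
Put 8 ft³ in storage unit 2; 28 ft³ remain.
Put 15 ft³ in storage unit 2; 13 ft³ remain.
Put 27 ft³ in storage unit 3; 23 ft³ remain.
Put 32 ft³ in storage unit 4; 18 ft³ remain.
Put 28 ft³ in storage unit 5; 22 ft³ remain.
Put 26 ft³ in storage unit 6; 24 ft³ remain.
Final storage units: [33,4,6] [14,8,15] [27] [32] [28] [26].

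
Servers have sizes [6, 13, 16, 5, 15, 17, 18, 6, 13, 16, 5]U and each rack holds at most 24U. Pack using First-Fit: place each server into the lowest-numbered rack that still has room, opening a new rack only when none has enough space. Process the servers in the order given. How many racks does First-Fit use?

7 racks

rack 1: place 6U, 18U left
rack 1: place 13U, 5U left
rack 2: place 16U, 8U left
rack 1: place 5U, 0U left
rack 3: place 15U, 9U left
rack 4: place 17U, 7U left
rack 5: place 18U, 6U left
rack 2: place 6U, 2U left
rack 6: place 13U, 11U left
rack 7: place 16U, 8U left
rack 3: place 5U, 4U left
Final racks: [6,13,5] [16,6] [15,5] [17] [18] [13] [16].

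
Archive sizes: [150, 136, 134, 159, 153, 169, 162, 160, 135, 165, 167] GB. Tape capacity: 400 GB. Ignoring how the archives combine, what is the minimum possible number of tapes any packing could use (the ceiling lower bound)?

5

Total size = 150 + 136 + 134 + 159 + 153 + 169 + 162 + 160 + 135 + 165 + 167 = 1690 GB.
⌈1690 / 400⌉ = 5.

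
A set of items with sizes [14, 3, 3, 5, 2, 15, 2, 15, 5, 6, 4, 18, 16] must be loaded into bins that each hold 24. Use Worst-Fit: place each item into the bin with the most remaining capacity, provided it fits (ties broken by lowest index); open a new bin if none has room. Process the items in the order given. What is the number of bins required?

6

Put 14 in bin 1; 10 remain.
Put 3 in bin 1; 7 remain.
Put 3 in bin 1; 4 remain.
Put 5 in bin 2; 19 remain.
Put 2 in bin 2; 17 remain.
Put 15 in bin 2; 2 remain.
Put 2 in bin 1; 2 remain.
Put 15 in bin 3; 9 remain.
Put 5 in bin 3; 4 remain.
Put 6 in bin 4; 18 remain.
Put 4 in bin 4; 14 remain.
Put 18 in bin 5; 6 remain.
Put 16 in bin 6; 8 remain.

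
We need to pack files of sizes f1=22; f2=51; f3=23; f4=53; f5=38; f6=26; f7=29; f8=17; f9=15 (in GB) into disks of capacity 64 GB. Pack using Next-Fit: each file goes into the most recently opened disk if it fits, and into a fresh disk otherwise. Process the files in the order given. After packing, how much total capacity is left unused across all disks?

disk 1: place f1 (22 GB), 42 GB left
disk 2: place f2 (51 GB), 13 GB left
disk 3: place f3 (23 GB), 41 GB left
disk 4: place f4 (53 GB), 11 GB left
disk 5: place f5 (38 GB), 26 GB left
disk 5: place f6 (26 GB), 0 GB left
disk 6: place f7 (29 GB), 35 GB left
disk 6: place f8 (17 GB), 18 GB left
disk 6: place f9 (15 GB), 3 GB left
6 disks × 64 GB = 384 GB; used 274 GB; unused 110 GB.

110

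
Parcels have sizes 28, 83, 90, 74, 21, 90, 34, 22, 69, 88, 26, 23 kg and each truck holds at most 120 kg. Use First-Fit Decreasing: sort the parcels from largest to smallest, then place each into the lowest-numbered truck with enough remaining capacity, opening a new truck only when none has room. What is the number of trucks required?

Sorted descending: 90, 90, 88, 83, 74, 69, 34, 28, 26, 23, 22, 21.
Put 90 kg in truck 1; 30 kg remain.
Put 90 kg in truck 2; 30 kg remain.
Put 88 kg in truck 3; 32 kg remain.
Put 83 kg in truck 4; 37 kg remain.
Put 74 kg in truck 5; 46 kg remain.
Put 69 kg in truck 6; 51 kg remain.
Put 34 kg in truck 4; 3 kg remain.
Put 28 kg in truck 1; 2 kg remain.
Put 26 kg in truck 2; 4 kg remain.
Put 23 kg in truck 3; 9 kg remain.
Put 22 kg in truck 5; 24 kg remain.
Put 21 kg in truck 5; 3 kg remain.
Final trucks: [90,28] [90,26] [88,23] [83,34] [74,22,21] [69].

6 trucks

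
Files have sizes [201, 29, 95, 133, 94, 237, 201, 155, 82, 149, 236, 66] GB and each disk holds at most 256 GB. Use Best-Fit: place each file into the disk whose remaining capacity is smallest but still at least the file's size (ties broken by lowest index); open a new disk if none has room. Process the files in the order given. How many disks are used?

8

disk 1: place 201 GB, 55 GB left
disk 1: place 29 GB, 26 GB left
disk 2: place 95 GB, 161 GB left
disk 2: place 133 GB, 28 GB left
disk 3: place 94 GB, 162 GB left
disk 4: place 237 GB, 19 GB left
disk 5: place 201 GB, 55 GB left
disk 3: place 155 GB, 7 GB left
disk 6: place 82 GB, 174 GB left
disk 6: place 149 GB, 25 GB left
disk 7: place 236 GB, 20 GB left
disk 8: place 66 GB, 190 GB left
Final disks: [201,29] [95,133] [94,155] [237] [201] [82,149] [236] [66].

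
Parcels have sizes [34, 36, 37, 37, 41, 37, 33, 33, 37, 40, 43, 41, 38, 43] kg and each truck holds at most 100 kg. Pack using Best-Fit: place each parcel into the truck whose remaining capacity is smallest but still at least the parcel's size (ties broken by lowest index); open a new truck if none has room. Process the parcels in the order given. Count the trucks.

7 trucks

Put 34 kg in truck 1; 66 kg remain.
Put 36 kg in truck 1; 30 kg remain.
Put 37 kg in truck 2; 63 kg remain.
Put 37 kg in truck 2; 26 kg remain.
Put 41 kg in truck 3; 59 kg remain.
Put 37 kg in truck 3; 22 kg remain.
Put 33 kg in truck 4; 67 kg remain.
Put 33 kg in truck 4; 34 kg remain.
Put 37 kg in truck 5; 63 kg remain.
Put 40 kg in truck 5; 23 kg remain.
Put 43 kg in truck 6; 57 kg remain.
Put 41 kg in truck 6; 16 kg remain.
Put 38 kg in truck 7; 62 kg remain.
Put 43 kg in truck 7; 19 kg remain.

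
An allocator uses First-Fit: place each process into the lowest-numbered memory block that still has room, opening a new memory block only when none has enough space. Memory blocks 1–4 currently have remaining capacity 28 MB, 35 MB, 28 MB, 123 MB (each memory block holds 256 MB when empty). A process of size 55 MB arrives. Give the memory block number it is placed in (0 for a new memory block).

4

Memory blocks with room: memory block 4 (123 MB).
The first with room is memory block 4.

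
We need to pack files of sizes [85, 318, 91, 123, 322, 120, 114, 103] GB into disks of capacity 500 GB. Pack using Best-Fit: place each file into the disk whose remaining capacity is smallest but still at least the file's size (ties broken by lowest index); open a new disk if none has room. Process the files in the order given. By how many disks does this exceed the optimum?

0

Best-Fit: [85,318,91] [123,322] [120,114,103] → 3 disks.
Total size 1276 GB; any packing needs at least ⌈1276/500⌉ = 3 disks.
So 3 is already optimal.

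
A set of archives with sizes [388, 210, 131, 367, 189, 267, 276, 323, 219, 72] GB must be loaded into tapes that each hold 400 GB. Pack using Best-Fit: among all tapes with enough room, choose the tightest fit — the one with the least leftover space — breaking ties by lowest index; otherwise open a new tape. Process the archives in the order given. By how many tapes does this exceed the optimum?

Best-Fit: [388] [210,131] [367] [189] [267] [276] [323,72] [219] → 8 tapes.
Total size 2442 GB; any packing needs at least ⌈2442/400⌉ = 7 tapes.
An optimal packing achieves that bound: [388] [367] [323,72] [276] [267,131] [219] [210,189] → 7 tapes.
Excess: 8 − 7 = 1.

1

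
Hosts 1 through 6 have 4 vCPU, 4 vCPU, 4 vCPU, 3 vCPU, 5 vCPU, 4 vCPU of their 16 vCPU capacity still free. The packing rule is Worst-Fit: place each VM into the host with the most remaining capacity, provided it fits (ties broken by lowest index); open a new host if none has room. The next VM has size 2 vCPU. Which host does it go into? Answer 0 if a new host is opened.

Hosts with room: host 1 (4 vCPU), host 2 (4 vCPU), host 3 (4 vCPU), host 4 (3 vCPU), host 5 (5 vCPU), host 6 (4 vCPU).
Most room is host 5 with 5 vCPU free.

5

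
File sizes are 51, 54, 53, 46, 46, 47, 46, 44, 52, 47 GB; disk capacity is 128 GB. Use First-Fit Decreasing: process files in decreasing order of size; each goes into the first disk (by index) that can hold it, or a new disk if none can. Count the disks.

Sorted descending: 54, 53, 52, 51, 47, 47, 46, 46, 46, 44.
Put 54 GB in disk 1; 74 GB remain.
Put 53 GB in disk 1; 21 GB remain.
Put 52 GB in disk 2; 76 GB remain.
Put 51 GB in disk 2; 25 GB remain.
Put 47 GB in disk 3; 81 GB remain.
Put 47 GB in disk 3; 34 GB remain.
Put 46 GB in disk 4; 82 GB remain.
Put 46 GB in disk 4; 36 GB remain.
Put 46 GB in disk 5; 82 GB remain.
Put 44 GB in disk 5; 38 GB remain.
Final disks: [54,53] [52,51] [47,47] [46,46] [46,44].

5 disks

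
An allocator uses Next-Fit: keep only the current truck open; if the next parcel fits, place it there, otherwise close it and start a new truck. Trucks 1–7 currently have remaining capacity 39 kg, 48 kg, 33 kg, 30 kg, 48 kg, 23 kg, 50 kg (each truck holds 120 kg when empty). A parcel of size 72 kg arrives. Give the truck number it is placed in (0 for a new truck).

Next-Fit only looks at truck 7, which has 50 kg free.
72 kg does not fit, so a new truck is opened.

0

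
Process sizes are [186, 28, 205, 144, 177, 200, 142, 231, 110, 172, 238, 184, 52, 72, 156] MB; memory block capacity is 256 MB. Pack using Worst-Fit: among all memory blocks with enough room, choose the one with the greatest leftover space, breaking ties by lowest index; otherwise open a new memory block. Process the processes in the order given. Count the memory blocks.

memory block 1: place 186 MB, 70 MB left
memory block 1: place 28 MB, 42 MB left
memory block 2: place 205 MB, 51 MB left
memory block 3: place 144 MB, 112 MB left
memory block 4: place 177 MB, 79 MB left
memory block 5: place 200 MB, 56 MB left
memory block 6: place 142 MB, 114 MB left
memory block 7: place 231 MB, 25 MB left
memory block 6: place 110 MB, 4 MB left
memory block 8: place 172 MB, 84 MB left
memory block 9: place 238 MB, 18 MB left
memory block 10: place 184 MB, 72 MB left
memory block 3: place 52 MB, 60 MB left
memory block 8: place 72 MB, 12 MB left
memory block 11: place 156 MB, 100 MB left
Final memory blocks: [186,28] [205] [144,52] [177] [200] [142,110] [231] [172,72] [238] [184] [156].

11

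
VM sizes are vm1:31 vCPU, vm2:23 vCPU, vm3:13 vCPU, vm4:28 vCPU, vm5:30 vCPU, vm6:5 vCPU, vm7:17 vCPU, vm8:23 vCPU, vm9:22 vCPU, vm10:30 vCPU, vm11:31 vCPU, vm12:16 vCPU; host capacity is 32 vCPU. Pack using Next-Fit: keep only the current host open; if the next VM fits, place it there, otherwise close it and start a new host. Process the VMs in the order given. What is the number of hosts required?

11

vm1 (31 vCPU) → host 1 (remaining 1 vCPU)
vm2 (23 vCPU) → host 2 (remaining 9 vCPU)
vm3 (13 vCPU) → host 3 (remaining 19 vCPU)
vm4 (28 vCPU) → host 4 (remaining 4 vCPU)
vm5 (30 vCPU) → host 5 (remaining 2 vCPU)
vm6 (5 vCPU) → host 6 (remaining 27 vCPU)
vm7 (17 vCPU) → host 6 (remaining 10 vCPU)
vm8 (23 vCPU) → host 7 (remaining 9 vCPU)
vm9 (22 vCPU) → host 8 (remaining 10 vCPU)
vm10 (30 vCPU) → host 9 (remaining 2 vCPU)
vm11 (31 vCPU) → host 10 (remaining 1 vCPU)
vm12 (16 vCPU) → host 11 (remaining 16 vCPU)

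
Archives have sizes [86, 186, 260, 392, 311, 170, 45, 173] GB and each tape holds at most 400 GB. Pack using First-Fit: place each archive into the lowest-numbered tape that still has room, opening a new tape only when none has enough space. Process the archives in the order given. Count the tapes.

5 tapes

86 GB → tape 1 (remaining 314 GB)
186 GB → tape 1 (remaining 128 GB)
260 GB → tape 2 (remaining 140 GB)
392 GB → tape 3 (remaining 8 GB)
311 GB → tape 4 (remaining 89 GB)
170 GB → tape 5 (remaining 230 GB)
45 GB → tape 1 (remaining 83 GB)
173 GB → tape 5 (remaining 57 GB)
Final tapes: [86,186,45] [260] [392] [311] [170,173].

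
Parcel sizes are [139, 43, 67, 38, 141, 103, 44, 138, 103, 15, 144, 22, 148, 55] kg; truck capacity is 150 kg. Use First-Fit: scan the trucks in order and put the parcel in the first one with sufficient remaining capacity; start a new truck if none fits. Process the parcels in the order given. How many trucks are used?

9 trucks

139 kg → truck 1 (remaining 11 kg)
43 kg → truck 2 (remaining 107 kg)
67 kg → truck 2 (remaining 40 kg)
38 kg → truck 2 (remaining 2 kg)
141 kg → truck 3 (remaining 9 kg)
103 kg → truck 4 (remaining 47 kg)
44 kg → truck 4 (remaining 3 kg)
138 kg → truck 5 (remaining 12 kg)
103 kg → truck 6 (remaining 47 kg)
15 kg → truck 6 (remaining 32 kg)
144 kg → truck 7 (remaining 6 kg)
22 kg → truck 6 (remaining 10 kg)
148 kg → truck 8 (remaining 2 kg)
55 kg → truck 9 (remaining 95 kg)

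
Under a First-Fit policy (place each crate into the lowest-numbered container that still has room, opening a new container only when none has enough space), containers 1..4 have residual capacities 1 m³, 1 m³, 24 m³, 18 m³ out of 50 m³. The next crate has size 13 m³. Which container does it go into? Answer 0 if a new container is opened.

Containers with room: container 3 (24 m³), container 4 (18 m³).
The first with room is container 3.

3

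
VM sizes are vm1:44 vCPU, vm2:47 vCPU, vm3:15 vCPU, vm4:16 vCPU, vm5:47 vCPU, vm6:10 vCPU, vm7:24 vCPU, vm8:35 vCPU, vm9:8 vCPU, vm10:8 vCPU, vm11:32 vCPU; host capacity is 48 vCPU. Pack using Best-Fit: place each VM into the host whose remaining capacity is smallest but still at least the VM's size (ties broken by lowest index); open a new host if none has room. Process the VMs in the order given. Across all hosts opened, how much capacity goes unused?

50

host 1: place vm1 (44 vCPU), 4 vCPU left
host 2: place vm2 (47 vCPU), 1 vCPU left
host 3: place vm3 (15 vCPU), 33 vCPU left
host 3: place vm4 (16 vCPU), 17 vCPU left
host 4: place vm5 (47 vCPU), 1 vCPU left
host 3: place vm6 (10 vCPU), 7 vCPU left
host 5: place vm7 (24 vCPU), 24 vCPU left
host 6: place vm8 (35 vCPU), 13 vCPU left
host 6: place vm9 (8 vCPU), 5 vCPU left
host 5: place vm10 (8 vCPU), 16 vCPU left
host 7: place vm11 (32 vCPU), 16 vCPU left
7 hosts × 48 vCPU = 336 vCPU; used 286 vCPU; unused 50 vCPU.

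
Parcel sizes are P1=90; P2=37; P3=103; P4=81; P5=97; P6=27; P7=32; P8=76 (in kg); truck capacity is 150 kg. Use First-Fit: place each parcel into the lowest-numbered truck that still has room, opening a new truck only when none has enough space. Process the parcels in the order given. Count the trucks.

P1 (90 kg) → truck 1 (remaining 60 kg)
P2 (37 kg) → truck 1 (remaining 23 kg)
P3 (103 kg) → truck 2 (remaining 47 kg)
P4 (81 kg) → truck 3 (remaining 69 kg)
P5 (97 kg) → truck 4 (remaining 53 kg)
P6 (27 kg) → truck 2 (remaining 20 kg)
P7 (32 kg) → truck 3 (remaining 37 kg)
P8 (76 kg) → truck 5 (remaining 74 kg)

5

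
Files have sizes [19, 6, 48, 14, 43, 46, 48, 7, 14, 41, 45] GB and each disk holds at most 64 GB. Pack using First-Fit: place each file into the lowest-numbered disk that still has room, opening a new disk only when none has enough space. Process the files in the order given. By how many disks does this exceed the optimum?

1

First-Fit: [19,6,14,7,14] [48] [43] [46] [48] [41] [45] → 7 disks.
Total size 331 GB; any packing needs at least ⌈331/64⌉ = 6 disks.
An optimal packing achieves that bound: [48,14] [48,14] [46,7,6] [45,19] [43] [41] → 6 disks.
Excess: 7 − 6 = 1.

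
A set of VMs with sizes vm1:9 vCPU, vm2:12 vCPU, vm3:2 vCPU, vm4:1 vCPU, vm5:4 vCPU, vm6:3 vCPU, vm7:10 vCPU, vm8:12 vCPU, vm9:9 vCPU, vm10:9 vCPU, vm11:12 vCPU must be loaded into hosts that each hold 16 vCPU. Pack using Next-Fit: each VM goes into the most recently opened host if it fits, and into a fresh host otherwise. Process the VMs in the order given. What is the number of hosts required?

8

host 1: place vm1 (9 vCPU), 7 vCPU left
host 2: place vm2 (12 vCPU), 4 vCPU left
host 2: place vm3 (2 vCPU), 2 vCPU left
host 2: place vm4 (1 vCPU), 1 vCPU left
host 3: place vm5 (4 vCPU), 12 vCPU left
host 3: place vm6 (3 vCPU), 9 vCPU left
host 4: place vm7 (10 vCPU), 6 vCPU left
host 5: place vm8 (12 vCPU), 4 vCPU left
host 6: place vm9 (9 vCPU), 7 vCPU left
host 7: place vm10 (9 vCPU), 7 vCPU left
host 8: place vm11 (12 vCPU), 4 vCPU left
Final hosts: [9] [12,2,1] [4,3] [10] [12] [9] [9] [12].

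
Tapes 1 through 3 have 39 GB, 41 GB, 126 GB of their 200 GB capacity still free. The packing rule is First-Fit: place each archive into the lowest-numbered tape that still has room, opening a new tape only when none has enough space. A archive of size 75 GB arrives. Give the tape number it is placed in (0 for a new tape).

Tapes with room: tape 3 (126 GB).
The first with room is tape 3.

3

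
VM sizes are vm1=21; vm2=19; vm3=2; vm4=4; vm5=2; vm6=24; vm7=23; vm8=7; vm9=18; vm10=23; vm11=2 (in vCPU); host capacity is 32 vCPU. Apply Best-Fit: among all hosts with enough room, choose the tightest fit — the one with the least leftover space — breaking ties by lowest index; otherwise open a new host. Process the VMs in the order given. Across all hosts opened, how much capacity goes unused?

47

Put vm1 (21 vCPU) in host 1; 11 vCPU remain.
Put vm2 (19 vCPU) in host 2; 13 vCPU remain.
Put vm3 (2 vCPU) in host 1; 9 vCPU remain.
Put vm4 (4 vCPU) in host 1; 5 vCPU remain.
Put vm5 (2 vCPU) in host 1; 3 vCPU remain.
Put vm6 (24 vCPU) in host 3; 8 vCPU remain.
Put vm7 (23 vCPU) in host 4; 9 vCPU remain.
Put vm8 (7 vCPU) in host 3; 1 vCPU remain.
Put vm9 (18 vCPU) in host 5; 14 vCPU remain.
Put vm10 (23 vCPU) in host 6; 9 vCPU remain.
Put vm11 (2 vCPU) in host 1; 1 vCPU remain.
6 hosts × 32 vCPU = 192 vCPU; used 145 vCPU; unused 47 vCPU.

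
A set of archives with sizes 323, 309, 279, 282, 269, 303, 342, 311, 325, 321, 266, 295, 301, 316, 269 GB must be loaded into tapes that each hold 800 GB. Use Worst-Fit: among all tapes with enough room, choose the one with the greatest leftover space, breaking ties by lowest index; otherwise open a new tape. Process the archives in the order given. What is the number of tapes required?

tape 1: place 323 GB, 477 GB left
tape 1: place 309 GB, 168 GB left
tape 2: place 279 GB, 521 GB left
tape 2: place 282 GB, 239 GB left
tape 3: place 269 GB, 531 GB left
tape 3: place 303 GB, 228 GB left
tape 4: place 342 GB, 458 GB left
tape 4: place 311 GB, 147 GB left
tape 5: place 325 GB, 475 GB left
tape 5: place 321 GB, 154 GB left
tape 6: place 266 GB, 534 GB left
tape 6: place 295 GB, 239 GB left
tape 7: place 301 GB, 499 GB left
tape 7: place 316 GB, 183 GB left
tape 8: place 269 GB, 531 GB left
Final tapes: [323,309] [279,282] [269,303] [342,311] [325,321] [266,295] [301,316] [269].

8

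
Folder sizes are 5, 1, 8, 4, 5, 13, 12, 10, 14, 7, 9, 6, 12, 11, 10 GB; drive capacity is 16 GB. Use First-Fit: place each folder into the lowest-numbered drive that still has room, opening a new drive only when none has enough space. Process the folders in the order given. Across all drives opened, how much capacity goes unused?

33

Put 5 GB in drive 1; 11 GB remain.
Put 1 GB in drive 1; 10 GB remain.
Put 8 GB in drive 1; 2 GB remain.
Put 4 GB in drive 2; 12 GB remain.
Put 5 GB in drive 2; 7 GB remain.
Put 13 GB in drive 3; 3 GB remain.
Put 12 GB in drive 4; 4 GB remain.
Put 10 GB in drive 5; 6 GB remain.
Put 14 GB in drive 6; 2 GB remain.
Put 7 GB in drive 2; 0 GB remain.
Put 9 GB in drive 7; 7 GB remain.
Put 6 GB in drive 5; 0 GB remain.
Put 12 GB in drive 8; 4 GB remain.
Put 11 GB in drive 9; 5 GB remain.
Put 10 GB in drive 10; 6 GB remain.
10 drives × 16 GB = 160 GB; used 127 GB; unused 33 GB.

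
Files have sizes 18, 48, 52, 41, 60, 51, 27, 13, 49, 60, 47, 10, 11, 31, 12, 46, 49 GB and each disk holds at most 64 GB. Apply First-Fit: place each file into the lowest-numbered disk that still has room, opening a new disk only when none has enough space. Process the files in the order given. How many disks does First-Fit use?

11

disk 1: place 18 GB, 46 GB left
disk 2: place 48 GB, 16 GB left
disk 3: place 52 GB, 12 GB left
disk 1: place 41 GB, 5 GB left
disk 4: place 60 GB, 4 GB left
disk 5: place 51 GB, 13 GB left
disk 6: place 27 GB, 37 GB left
disk 2: place 13 GB, 3 GB left
disk 7: place 49 GB, 15 GB left
disk 8: place 60 GB, 4 GB left
disk 9: place 47 GB, 17 GB left
disk 3: place 10 GB, 2 GB left
disk 5: place 11 GB, 2 GB left
disk 6: place 31 GB, 6 GB left
disk 7: place 12 GB, 3 GB left
disk 10: place 46 GB, 18 GB left
disk 11: place 49 GB, 15 GB left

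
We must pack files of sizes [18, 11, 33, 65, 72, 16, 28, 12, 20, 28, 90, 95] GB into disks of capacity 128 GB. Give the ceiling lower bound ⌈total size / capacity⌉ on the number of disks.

4 disks

Total size = 18 + 11 + 33 + 65 + 72 + 16 + 28 + 12 + 20 + 28 + 90 + 95 = 488 GB.
⌈488 / 128⌉ = 4.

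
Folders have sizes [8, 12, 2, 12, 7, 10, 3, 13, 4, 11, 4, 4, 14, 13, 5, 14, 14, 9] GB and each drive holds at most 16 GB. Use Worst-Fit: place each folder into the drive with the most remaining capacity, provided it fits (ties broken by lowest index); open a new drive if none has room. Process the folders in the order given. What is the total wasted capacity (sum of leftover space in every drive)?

33

8 GB → drive 1 (remaining 8 GB)
12 GB → drive 2 (remaining 4 GB)
2 GB → drive 1 (remaining 6 GB)
12 GB → drive 3 (remaining 4 GB)
7 GB → drive 4 (remaining 9 GB)
10 GB → drive 5 (remaining 6 GB)
3 GB → drive 4 (remaining 6 GB)
13 GB → drive 6 (remaining 3 GB)
4 GB → drive 1 (remaining 2 GB)
11 GB → drive 7 (remaining 5 GB)
4 GB → drive 4 (remaining 2 GB)
4 GB → drive 5 (remaining 2 GB)
14 GB → drive 8 (remaining 2 GB)
13 GB → drive 9 (remaining 3 GB)
5 GB → drive 7 (remaining 0 GB)
14 GB → drive 10 (remaining 2 GB)
14 GB → drive 11 (remaining 2 GB)
9 GB → drive 12 (remaining 7 GB)
12 drives × 16 GB = 192 GB; used 159 GB; unused 33 GB.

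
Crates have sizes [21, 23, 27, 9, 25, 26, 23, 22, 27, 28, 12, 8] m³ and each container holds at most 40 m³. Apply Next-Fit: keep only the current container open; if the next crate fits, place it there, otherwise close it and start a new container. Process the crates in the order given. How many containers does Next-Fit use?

21 m³ → container 1 (remaining 19 m³)
23 m³ → container 2 (remaining 17 m³)
27 m³ → container 3 (remaining 13 m³)
9 m³ → container 3 (remaining 4 m³)
25 m³ → container 4 (remaining 15 m³)
26 m³ → container 5 (remaining 14 m³)
23 m³ → container 6 (remaining 17 m³)
22 m³ → container 7 (remaining 18 m³)
27 m³ → container 8 (remaining 13 m³)
28 m³ → container 9 (remaining 12 m³)
12 m³ → container 9 (remaining 0 m³)
8 m³ → container 10 (remaining 32 m³)

10 containers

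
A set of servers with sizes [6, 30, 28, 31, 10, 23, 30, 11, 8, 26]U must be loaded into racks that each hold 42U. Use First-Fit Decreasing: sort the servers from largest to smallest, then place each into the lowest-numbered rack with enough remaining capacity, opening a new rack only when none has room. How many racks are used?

Sorted descending: 31, 30, 30, 28, 26, 23, 11, 10, 8, 6.
Put 31U in rack 1; 11U remain.
Put 30U in rack 2; 12U remain.
Put 30U in rack 3; 12U remain.
Put 28U in rack 4; 14U remain.
Put 26U in rack 5; 16U remain.
Put 23U in rack 6; 19U remain.
Put 11U in rack 1; 0U remain.
Put 10U in rack 2; 2U remain.
Put 8U in rack 3; 4U remain.
Put 6U in rack 4; 8U remain.
Final racks: [31,11] [30,10] [30,8] [28,6] [26] [23].

6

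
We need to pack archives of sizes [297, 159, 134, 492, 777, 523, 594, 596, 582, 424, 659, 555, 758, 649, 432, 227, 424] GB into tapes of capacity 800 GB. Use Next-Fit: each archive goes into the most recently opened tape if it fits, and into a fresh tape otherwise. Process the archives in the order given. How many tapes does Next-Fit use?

14

tape 1: place 297 GB, 503 GB left
tape 1: place 159 GB, 344 GB left
tape 1: place 134 GB, 210 GB left
tape 2: place 492 GB, 308 GB left
tape 3: place 777 GB, 23 GB left
tape 4: place 523 GB, 277 GB left
tape 5: place 594 GB, 206 GB left
tape 6: place 596 GB, 204 GB left
tape 7: place 582 GB, 218 GB left
tape 8: place 424 GB, 376 GB left
tape 9: place 659 GB, 141 GB left
tape 10: place 555 GB, 245 GB left
tape 11: place 758 GB, 42 GB left
tape 12: place 649 GB, 151 GB left
tape 13: place 432 GB, 368 GB left
tape 13: place 227 GB, 141 GB left
tape 14: place 424 GB, 376 GB left
Final tapes: [297,159,134] [492] [777] [523] [594] [596] [582] [424] [659] [555] [758] [649] [432,227] [424].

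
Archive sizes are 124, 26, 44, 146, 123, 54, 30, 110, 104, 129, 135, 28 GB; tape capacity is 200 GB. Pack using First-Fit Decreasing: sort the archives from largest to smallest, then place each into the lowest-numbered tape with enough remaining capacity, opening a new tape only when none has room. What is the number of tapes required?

7

Sorted descending: 146, 135, 129, 124, 123, 110, 104, 54, 44, 30, 28, 26.
146 GB → tape 1 (remaining 54 GB)
135 GB → tape 2 (remaining 65 GB)
129 GB → tape 3 (remaining 71 GB)
124 GB → tape 4 (remaining 76 GB)
123 GB → tape 5 (remaining 77 GB)
110 GB → tape 6 (remaining 90 GB)
104 GB → tape 7 (remaining 96 GB)
54 GB → tape 1 (remaining 0 GB)
44 GB → tape 2 (remaining 21 GB)
30 GB → tape 3 (remaining 41 GB)
28 GB → tape 3 (remaining 13 GB)
26 GB → tape 4 (remaining 50 GB)
Final tapes: [146,54] [135,44] [129,30,28] [124,26] [123] [110] [104].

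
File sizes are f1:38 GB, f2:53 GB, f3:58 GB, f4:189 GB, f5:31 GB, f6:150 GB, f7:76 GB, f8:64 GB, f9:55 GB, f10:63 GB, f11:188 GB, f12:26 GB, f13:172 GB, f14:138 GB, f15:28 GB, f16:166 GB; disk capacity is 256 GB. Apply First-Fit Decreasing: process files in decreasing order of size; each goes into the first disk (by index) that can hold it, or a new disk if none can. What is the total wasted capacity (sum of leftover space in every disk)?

41

Sorted descending: 189, 188, 172, 166, 150, 138, 76, 64, 63, 58, 55, 53, 38, 31, 28, 26.
189 GB → disk 1 (remaining 67 GB)
188 GB → disk 2 (remaining 68 GB)
172 GB → disk 3 (remaining 84 GB)
166 GB → disk 4 (remaining 90 GB)
150 GB → disk 5 (remaining 106 GB)
138 GB → disk 6 (remaining 118 GB)
76 GB → disk 3 (remaining 8 GB)
64 GB → disk 1 (remaining 3 GB)
63 GB → disk 2 (remaining 5 GB)
58 GB → disk 4 (remaining 32 GB)
55 GB → disk 5 (remaining 51 GB)
53 GB → disk 6 (remaining 65 GB)
38 GB → disk 5 (remaining 13 GB)
31 GB → disk 4 (remaining 1 GB)
28 GB → disk 6 (remaining 37 GB)
26 GB → disk 6 (remaining 11 GB)
6 disks × 256 GB = 1536 GB; used 1495 GB; unused 41 GB.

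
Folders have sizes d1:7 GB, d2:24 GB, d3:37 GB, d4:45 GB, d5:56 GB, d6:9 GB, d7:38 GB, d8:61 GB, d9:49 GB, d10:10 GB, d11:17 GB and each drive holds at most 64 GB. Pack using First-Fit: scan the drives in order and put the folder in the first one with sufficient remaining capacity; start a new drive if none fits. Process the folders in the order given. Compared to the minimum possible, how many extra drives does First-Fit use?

First-Fit: [7,24,9,10] [37,17] [45] [56] [38] [61] [49] → 7 drives.
Total size 353 GB; any packing needs at least ⌈353/64⌉ = 6 drives.
An optimal packing achieves that bound: [61] [56,7] [49,10] [45,17] [38,24] [37,9] → 6 drives.
Excess: 7 − 6 = 1.

1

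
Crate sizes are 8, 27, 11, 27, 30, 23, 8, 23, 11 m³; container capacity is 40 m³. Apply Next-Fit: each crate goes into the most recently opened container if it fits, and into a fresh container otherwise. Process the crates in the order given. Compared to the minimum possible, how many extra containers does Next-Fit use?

0

Next-Fit: [8,27] [11,27] [30] [23,8] [23,11] → 5 containers.
Total size 168 m³; any packing needs at least ⌈168/40⌉ = 5 containers.
So 5 is already optimal.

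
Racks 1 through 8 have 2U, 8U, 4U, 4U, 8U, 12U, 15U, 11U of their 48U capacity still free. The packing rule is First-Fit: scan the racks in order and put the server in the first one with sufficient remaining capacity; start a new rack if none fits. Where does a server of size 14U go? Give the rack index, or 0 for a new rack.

Racks with room: rack 7 (15U).
The first with room is rack 7.

7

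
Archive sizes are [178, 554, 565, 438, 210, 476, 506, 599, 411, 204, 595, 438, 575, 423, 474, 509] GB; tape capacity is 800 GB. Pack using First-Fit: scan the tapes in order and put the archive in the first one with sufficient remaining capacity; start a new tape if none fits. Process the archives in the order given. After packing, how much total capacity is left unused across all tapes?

tape 1: place 178 GB, 622 GB left
tape 1: place 554 GB, 68 GB left
tape 2: place 565 GB, 235 GB left
tape 3: place 438 GB, 362 GB left
tape 2: place 210 GB, 25 GB left
tape 4: place 476 GB, 324 GB left
tape 5: place 506 GB, 294 GB left
tape 6: place 599 GB, 201 GB left
tape 7: place 411 GB, 389 GB left
tape 3: place 204 GB, 158 GB left
tape 8: place 595 GB, 205 GB left
tape 9: place 438 GB, 362 GB left
tape 10: place 575 GB, 225 GB left
tape 11: place 423 GB, 377 GB left
tape 12: place 474 GB, 326 GB left
tape 13: place 509 GB, 291 GB left
13 tapes × 800 GB = 10400 GB; used 7155 GB; unused 3245 GB.

3245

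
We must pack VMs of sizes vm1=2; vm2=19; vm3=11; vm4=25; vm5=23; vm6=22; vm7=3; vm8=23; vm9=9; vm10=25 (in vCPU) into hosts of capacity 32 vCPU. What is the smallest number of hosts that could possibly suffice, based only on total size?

6

Total size = 2 + 19 + 11 + 25 + 23 + 22 + 3 + 23 + 9 + 25 = 162 vCPU.
⌈162 / 32⌉ = 6.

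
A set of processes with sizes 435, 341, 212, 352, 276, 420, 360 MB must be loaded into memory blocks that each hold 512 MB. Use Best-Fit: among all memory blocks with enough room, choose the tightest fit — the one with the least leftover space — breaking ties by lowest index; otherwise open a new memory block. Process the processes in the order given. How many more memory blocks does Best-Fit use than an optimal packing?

Best-Fit: [435] [341] [212,276] [352] [420] [360] → 6 memory blocks.
6 processes exceed 256 MB (half the capacity), and no two of those can share a memory block, so at least 6 memory blocks are needed.
So 6 is already optimal.

0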